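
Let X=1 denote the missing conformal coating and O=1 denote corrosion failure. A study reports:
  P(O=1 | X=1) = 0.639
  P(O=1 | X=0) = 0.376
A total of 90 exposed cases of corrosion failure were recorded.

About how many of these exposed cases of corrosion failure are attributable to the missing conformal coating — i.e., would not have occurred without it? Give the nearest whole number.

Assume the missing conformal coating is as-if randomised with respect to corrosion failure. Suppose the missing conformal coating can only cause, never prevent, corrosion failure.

about 37 cases

Let p₁ = 0.639, p₀ = 0.376.
PN = (p₁ − p₀)/p₁ = (0.639 − 0.376) / 0.639 ≈ 0.41158.
Attributable cases ≈ PN × (exposed cases) = 0.41158 × 90 ≈ 37.04.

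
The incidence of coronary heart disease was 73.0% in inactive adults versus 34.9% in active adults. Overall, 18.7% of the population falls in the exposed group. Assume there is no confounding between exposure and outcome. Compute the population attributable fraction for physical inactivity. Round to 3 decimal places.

PAF ≈ 0.170

p₁ = 0.73, p₀ = 0.349.
Overall risk P(Y=1) = π·p₁ + (1−π)·p₀ = 0.187×0.73 + 0.813×0.349 = 0.42025.
Under exogeneity, PAF = [P(Y=1) − p₀] / P(Y=1).
PAF = (0.42025 − 0.349) / 0.42025 ≈ 0.1695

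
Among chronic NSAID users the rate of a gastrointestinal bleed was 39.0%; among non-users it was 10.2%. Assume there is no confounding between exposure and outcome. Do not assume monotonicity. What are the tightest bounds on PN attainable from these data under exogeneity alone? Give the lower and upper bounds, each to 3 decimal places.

p₁ = 0.39, p₀ = 0.102.
Under exogeneity alone the bounds on PN are max{0,(p₁−p₀)/p₁} ≤ PN ≤ min{1,(1−p₀)/p₁}.
  lower = (p₁ − p₀)/p₁ = 0.288 / 0.39 ≈ 0.7385
  upper = min{1, (1 − p₀)/p₁} = 0.898 / 0.39 ≈ 2.3026 → capped at 1

0.738 ≤ PN ≤ 1.000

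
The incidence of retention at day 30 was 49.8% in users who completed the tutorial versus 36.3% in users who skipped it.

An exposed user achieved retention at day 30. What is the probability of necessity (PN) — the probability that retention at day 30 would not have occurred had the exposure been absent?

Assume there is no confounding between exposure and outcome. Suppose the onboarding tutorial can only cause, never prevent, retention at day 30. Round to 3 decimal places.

p₁ = 0.498, p₀ = 0.363.
Under exogeneity and monotonicity, PN = (p₁ − p₀) / p₁.
PN = (0.498 − 0.363) / 0.498 = 0.135 / 0.498 ≈ 0.2711

PN ≈ 0.271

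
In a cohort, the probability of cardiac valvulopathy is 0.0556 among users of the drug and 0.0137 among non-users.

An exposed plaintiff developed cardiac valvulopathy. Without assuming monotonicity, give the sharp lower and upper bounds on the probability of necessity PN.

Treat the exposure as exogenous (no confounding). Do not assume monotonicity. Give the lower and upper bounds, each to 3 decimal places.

Let p₁ = 0.0556, p₀ = 0.0137.
Under exogeneity alone the bounds on PN are max{0,(p₁−p₀)/p₁} ≤ PN ≤ min{1,(1−p₀)/p₁}.
  lower = (p₁ − p₀)/p₁ = 0.0419 / 0.0556 ≈ 0.7536
  upper = min{1, (1 − p₀)/p₁} = 0.9863 / 0.0556 ≈ 17.7392 → capped at 1

0.754 ≤ PN ≤ 1.000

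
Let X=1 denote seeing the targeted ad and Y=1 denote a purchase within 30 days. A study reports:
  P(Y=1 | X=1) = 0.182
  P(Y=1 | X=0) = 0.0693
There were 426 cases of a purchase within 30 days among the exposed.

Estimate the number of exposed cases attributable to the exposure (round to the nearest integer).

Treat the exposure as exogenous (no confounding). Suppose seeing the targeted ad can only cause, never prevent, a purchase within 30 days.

Let p₁ = 0.182, p₀ = 0.0693.
PN = (p₁ − p₀)/p₁ = (0.182 − 0.0693) / 0.182 ≈ 0.61923.
Attributable cases ≈ PN × (exposed cases) = 0.61923 × 426 ≈ 263.79.

about 264 cases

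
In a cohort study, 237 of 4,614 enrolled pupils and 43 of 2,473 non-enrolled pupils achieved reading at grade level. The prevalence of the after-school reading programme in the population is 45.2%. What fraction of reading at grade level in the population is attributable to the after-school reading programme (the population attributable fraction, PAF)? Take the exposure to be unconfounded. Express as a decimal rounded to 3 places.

p₁ = P(outcome | exposed) = 237/4614 = 0.051365
p₀ = P(outcome | unexposed) = 43/2473 = 0.017388
Overall risk P(Y=1) = π·p₁ + (1−π)·p₀ = 0.452×0.051365 + 0.548×0.017388 = 0.032746.
Under exogeneity, PAF = [P(Y=1) − p₀] / P(Y=1).
PAF = (0.032746 − 0.017388) / 0.032746 ≈ 0.4690

PAF ≈ 0.469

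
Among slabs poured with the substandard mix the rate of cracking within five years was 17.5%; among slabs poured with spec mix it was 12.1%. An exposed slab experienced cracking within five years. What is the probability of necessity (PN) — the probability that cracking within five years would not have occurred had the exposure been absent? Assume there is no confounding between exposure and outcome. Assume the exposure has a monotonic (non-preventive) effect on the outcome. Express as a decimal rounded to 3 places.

PN ≈ 0.309

p₁ = 0.175, p₀ = 0.121.
Under exogeneity and monotonicity, PN = (p₁ − p₀) / p₁.
PN = (0.175 − 0.121) / 0.175 = 0.054 / 0.175 ≈ 0.3086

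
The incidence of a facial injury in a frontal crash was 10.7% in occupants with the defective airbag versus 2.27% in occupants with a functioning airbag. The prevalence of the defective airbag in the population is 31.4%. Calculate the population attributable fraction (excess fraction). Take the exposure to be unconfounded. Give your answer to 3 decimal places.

p₁ = 0.107, p₀ = 0.0227.
Overall risk P(Y=1) = π·p₁ + (1−π)·p₀ = 0.314×0.107 + 0.686×0.0227 = 0.04917.
Under exogeneity, PAF = [P(Y=1) − p₀] / P(Y=1).
PAF = (0.04917 − 0.0227) / 0.04917 ≈ 0.5383

PAF ≈ 0.538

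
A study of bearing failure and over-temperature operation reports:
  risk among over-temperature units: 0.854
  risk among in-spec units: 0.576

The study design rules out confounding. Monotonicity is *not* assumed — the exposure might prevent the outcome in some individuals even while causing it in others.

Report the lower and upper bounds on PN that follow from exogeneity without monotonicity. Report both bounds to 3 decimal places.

0.326 ≤ PN ≤ 0.496

Let p₁ = 0.854, p₀ = 0.576.
Under exogeneity alone the bounds on PN are max{0,(p₁−p₀)/p₁} ≤ PN ≤ min{1,(1−p₀)/p₁}.
  lower = (p₁ − p₀)/p₁ = 0.278 / 0.854 ≈ 0.3255
  upper = min{1, (1 − p₀)/p₁} = 0.424 / 0.854 ≈ 0.4965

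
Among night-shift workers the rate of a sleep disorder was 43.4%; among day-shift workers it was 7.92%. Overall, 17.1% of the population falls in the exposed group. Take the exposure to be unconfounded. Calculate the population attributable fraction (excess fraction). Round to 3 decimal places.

p₁ = 0.434, p₀ = 0.0792.
Overall risk P(Y=1) = π·p₁ + (1−π)·p₀ = 0.171×0.434 + 0.829×0.0792 = 0.13987.
Under exogeneity, PAF = [P(Y=1) − p₀] / P(Y=1).
PAF = (0.13987 − 0.0792) / 0.13987 ≈ 0.4338

PAF ≈ 0.434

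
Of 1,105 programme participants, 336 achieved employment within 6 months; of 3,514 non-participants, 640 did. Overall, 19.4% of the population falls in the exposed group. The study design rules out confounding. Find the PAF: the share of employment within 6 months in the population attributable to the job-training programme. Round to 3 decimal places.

PAF ≈ 0.115

p₁ = P(outcome | exposed) = 336/1105 = 0.30407
p₀ = P(outcome | unexposed) = 640/3514 = 0.18213
Overall risk P(Y=1) = π·p₁ + (1−π)·p₀ = 0.194×0.30407 + 0.806×0.18213 = 0.20579.
Under exogeneity, PAF = [P(Y=1) − p₀] / P(Y=1).
PAF = (0.20579 − 0.18213) / 0.20579 ≈ 0.1150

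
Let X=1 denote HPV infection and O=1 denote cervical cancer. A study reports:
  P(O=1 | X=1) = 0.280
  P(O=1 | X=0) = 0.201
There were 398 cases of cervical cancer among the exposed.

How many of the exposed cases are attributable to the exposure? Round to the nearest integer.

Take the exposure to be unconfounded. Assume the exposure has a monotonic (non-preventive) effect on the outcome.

about 112 cases

Let p₁ = 0.28, p₀ = 0.201.
PN = (p₁ − p₀)/p₁ = (0.28 − 0.201) / 0.28 ≈ 0.28214.
Attributable cases ≈ PN × (exposed cases) = 0.28214 × 398 ≈ 112.29.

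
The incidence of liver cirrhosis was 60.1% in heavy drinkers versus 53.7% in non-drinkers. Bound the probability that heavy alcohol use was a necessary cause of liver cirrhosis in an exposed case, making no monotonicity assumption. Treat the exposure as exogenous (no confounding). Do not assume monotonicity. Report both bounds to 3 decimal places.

0.106 ≤ PN ≤ 0.770

p₁ = 0.601, p₀ = 0.537.
Under exogeneity alone the bounds on PN are max{0,(p₁−p₀)/p₁} ≤ PN ≤ min{1,(1−p₀)/p₁}.
  lower = (p₁ − p₀)/p₁ = 0.064 / 0.601 ≈ 0.1065
  upper = min{1, (1 − p₀)/p₁} = 0.463 / 0.601 ≈ 0.7704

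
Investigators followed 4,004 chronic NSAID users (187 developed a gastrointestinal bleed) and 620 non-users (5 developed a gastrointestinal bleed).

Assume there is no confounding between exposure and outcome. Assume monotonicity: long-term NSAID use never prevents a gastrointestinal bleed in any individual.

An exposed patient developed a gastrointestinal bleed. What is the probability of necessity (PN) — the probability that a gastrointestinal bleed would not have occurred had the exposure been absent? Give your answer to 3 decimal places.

p₁ = P(outcome | exposed) = 187/4004 = 0.046703
p₀ = P(outcome | unexposed) = 5/620 = 0.0080645
Under exogeneity and monotonicity, PN = (p₁ − p₀) / p₁.
PN = (0.046703 − 0.0080645) / 0.046703 = 0.038639 / 0.046703 ≈ 0.8273

PN ≈ 0.827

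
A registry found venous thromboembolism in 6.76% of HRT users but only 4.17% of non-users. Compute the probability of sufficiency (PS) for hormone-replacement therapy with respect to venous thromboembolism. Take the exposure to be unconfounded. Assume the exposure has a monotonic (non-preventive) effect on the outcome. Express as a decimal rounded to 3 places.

PS ≈ 0.027

p₁ = 0.0676, p₀ = 0.0417.
Under exogeneity and monotonicity, PS = (p₁ − p₀) / (1 − p₀).
PS = (0.0676 − 0.0417) / (1 − 0.0417) = 0.0259 / 0.9583 ≈ 0.0270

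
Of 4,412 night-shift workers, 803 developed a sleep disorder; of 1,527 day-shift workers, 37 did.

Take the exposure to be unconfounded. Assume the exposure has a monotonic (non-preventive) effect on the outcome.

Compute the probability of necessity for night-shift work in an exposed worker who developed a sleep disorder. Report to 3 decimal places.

PN ≈ 0.867

p₁ = P(outcome | exposed) = 803/4412 = 0.182
p₀ = P(outcome | unexposed) = 37/1527 = 0.024231
Under exogeneity and monotonicity, PN = (p₁ − p₀) / p₁.
PN = (0.182 − 0.024231) / 0.182 = 0.15777 / 0.182 ≈ 0.8669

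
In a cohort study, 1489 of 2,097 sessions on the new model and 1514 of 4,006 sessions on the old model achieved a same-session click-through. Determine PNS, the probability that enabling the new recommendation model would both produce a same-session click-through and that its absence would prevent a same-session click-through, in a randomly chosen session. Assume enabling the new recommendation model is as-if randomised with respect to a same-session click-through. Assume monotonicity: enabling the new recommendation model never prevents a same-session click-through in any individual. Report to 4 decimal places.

p₁ = P(outcome | exposed) = 1489/2097 = 0.71006
p₀ = P(outcome | unexposed) = 1514/4006 = 0.37793
Under exogeneity and monotonicity, PNS = p₁ − p₀.
PNS = 0.71006 − 0.37793 = 0.33213

PNS ≈ 0.3321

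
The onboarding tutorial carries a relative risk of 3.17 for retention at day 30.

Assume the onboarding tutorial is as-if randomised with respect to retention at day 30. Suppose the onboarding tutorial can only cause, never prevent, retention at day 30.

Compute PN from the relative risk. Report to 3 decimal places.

PN ≈ 0.685

Under exogeneity and monotonicity, PN = (RR − 1) / RR = 1 − 1/RR.
PN = (3.17 − 1) / 3.17 = 2.17 / 3.17 ≈ 0.6845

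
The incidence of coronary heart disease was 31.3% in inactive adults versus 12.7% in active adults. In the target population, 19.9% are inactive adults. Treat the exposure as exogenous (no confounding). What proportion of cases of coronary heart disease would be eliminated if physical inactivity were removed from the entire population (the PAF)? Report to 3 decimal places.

p₁ = 0.313, p₀ = 0.127.
Overall risk P(Y=1) = π·p₁ + (1−π)·p₀ = 0.199×0.313 + 0.801×0.127 = 0.16401.
Under exogeneity, PAF = [P(Y=1) − p₀] / P(Y=1).
PAF = (0.16401 − 0.127) / 0.16401 ≈ 0.2257

PAF ≈ 0.226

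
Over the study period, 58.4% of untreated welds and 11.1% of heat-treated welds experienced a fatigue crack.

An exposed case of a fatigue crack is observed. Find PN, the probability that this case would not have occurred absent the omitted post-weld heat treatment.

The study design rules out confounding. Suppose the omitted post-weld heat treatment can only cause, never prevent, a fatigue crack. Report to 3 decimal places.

PN ≈ 0.810

p₁ = 0.584, p₀ = 0.111.
Under exogeneity and monotonicity, PN = (p₁ − p₀) / p₁.
PN = (0.584 − 0.111) / 0.584 = 0.473 / 0.584 ≈ 0.8099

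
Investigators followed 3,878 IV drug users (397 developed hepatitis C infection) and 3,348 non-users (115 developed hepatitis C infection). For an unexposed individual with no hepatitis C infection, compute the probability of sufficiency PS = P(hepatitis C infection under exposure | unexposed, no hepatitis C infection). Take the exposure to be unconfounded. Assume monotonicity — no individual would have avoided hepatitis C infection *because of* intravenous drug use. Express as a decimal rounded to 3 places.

PS ≈ 0.070

p₁ = P(outcome | exposed) = 397/3878 = 0.10237
p₀ = P(outcome | unexposed) = 115/3348 = 0.034349
Under exogeneity and monotonicity, PS = (p₁ − p₀) / (1 − p₀).
PS = (0.10237 − 0.034349) / (1 − 0.034349) = 0.068023 / 0.96565 ≈ 0.0704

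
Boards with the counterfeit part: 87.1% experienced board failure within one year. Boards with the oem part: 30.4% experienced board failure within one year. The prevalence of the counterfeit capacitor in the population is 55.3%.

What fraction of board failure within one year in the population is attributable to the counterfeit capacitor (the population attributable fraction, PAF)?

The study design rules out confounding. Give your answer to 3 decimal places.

p₁ = 0.871, p₀ = 0.304.
Overall risk P(Y=1) = π·p₁ + (1−π)·p₀ = 0.553×0.871 + 0.447×0.304 = 0.61755.
Under exogeneity, PAF = [P(Y=1) − p₀] / P(Y=1).
PAF = (0.61755 − 0.304) / 0.61755 ≈ 0.5077

PAF ≈ 0.508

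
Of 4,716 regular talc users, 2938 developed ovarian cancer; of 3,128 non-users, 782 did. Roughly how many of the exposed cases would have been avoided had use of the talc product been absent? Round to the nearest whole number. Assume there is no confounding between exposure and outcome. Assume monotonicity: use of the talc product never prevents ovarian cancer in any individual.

p₁ = P(outcome | exposed) = 2938/4716 = 0.62299
p₀ = P(outcome | unexposed) = 782/3128 = 0.25
PN = (p₁ − p₀)/p₁ = (0.62299 − 0.25) / 0.62299 ≈ 0.59871.
Attributable cases ≈ PN × (exposed cases) = 0.59871 × 2938 ≈ 1759.00.

about 1759 cases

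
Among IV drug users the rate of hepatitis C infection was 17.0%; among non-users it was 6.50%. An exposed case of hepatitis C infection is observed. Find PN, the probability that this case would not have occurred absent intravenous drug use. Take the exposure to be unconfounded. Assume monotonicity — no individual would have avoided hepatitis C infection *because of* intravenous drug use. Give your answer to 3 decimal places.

p₁ = 0.17, p₀ = 0.065.
Under exogeneity and monotonicity, PN = (p₁ − p₀) / p₁.
PN = (0.17 − 0.065) / 0.17 = 0.105 / 0.17 ≈ 0.6176

PN ≈ 0.618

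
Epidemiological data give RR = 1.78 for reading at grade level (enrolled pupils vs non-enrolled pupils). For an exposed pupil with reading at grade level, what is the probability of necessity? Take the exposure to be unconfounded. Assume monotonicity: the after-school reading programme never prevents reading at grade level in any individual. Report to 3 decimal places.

PN ≈ 0.438

Under exogeneity and monotonicity, PN = (RR − 1) / RR = 1 − 1/RR.
PN = (1.78 − 1) / 1.78 = 0.78 / 1.78 ≈ 0.4382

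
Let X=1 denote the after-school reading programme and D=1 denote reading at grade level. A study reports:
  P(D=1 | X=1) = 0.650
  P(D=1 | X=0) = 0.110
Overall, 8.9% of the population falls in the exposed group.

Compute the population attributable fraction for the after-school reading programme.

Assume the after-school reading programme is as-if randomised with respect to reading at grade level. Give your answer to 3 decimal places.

PAF ≈ 0.304

Let p₁ = 0.65, p₀ = 0.11.
Overall risk P(Y=1) = π·p₁ + (1−π)·p₀ = 0.089×0.65 + 0.911×0.11 = 0.15806.
Under exogeneity, PAF = [P(Y=1) − p₀] / P(Y=1).
PAF = (0.15806 − 0.11) / 0.15806 ≈ 0.3041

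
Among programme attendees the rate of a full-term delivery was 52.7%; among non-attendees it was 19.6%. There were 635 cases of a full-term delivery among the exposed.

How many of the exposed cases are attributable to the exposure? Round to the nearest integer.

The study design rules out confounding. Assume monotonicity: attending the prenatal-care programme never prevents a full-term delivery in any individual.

p₁ = 0.527, p₀ = 0.196.
PN = (p₁ − p₀)/p₁ = (0.527 − 0.196) / 0.527 ≈ 0.62808.
Attributable cases ≈ PN × (exposed cases) = 0.62808 × 635 ≈ 398.83.

about 399 cases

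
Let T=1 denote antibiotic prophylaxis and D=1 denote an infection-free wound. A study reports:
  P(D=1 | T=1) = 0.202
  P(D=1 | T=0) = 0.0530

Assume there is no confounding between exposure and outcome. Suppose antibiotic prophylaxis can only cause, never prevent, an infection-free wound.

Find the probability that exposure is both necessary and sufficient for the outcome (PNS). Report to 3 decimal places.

Let p₁ = 0.202, p₀ = 0.053.
Under exogeneity and monotonicity, PNS = p₁ − p₀.
PNS = 0.202 − 0.053 = 0.149

PNS ≈ 0.149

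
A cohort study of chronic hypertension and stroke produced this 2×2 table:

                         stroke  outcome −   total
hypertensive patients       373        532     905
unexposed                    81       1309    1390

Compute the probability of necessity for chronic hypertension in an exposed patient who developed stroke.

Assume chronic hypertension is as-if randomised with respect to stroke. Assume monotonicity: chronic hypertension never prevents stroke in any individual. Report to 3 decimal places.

PN ≈ 0.859

p₁ = P(outcome | exposed) = 373/905 = 0.41215
p₀ = P(outcome | unexposed) = 81/1390 = 0.058273
Under exogeneity and monotonicity, PN = (p₁ − p₀) / p₁.
PN = (0.41215 − 0.058273) / 0.41215 = 0.35388 / 0.41215 ≈ 0.8586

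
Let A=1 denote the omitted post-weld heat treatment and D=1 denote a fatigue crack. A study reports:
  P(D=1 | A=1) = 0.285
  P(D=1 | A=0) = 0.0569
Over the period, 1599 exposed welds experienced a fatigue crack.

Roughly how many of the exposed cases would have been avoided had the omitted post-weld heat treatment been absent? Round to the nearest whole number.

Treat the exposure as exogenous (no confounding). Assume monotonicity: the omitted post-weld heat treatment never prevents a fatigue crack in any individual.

Let p₁ = 0.285, p₀ = 0.0569.
PN = (p₁ − p₀)/p₁ = (0.285 − 0.0569) / 0.285 ≈ 0.80035.
Attributable cases ≈ PN × (exposed cases) = 0.80035 × 1599 ≈ 1279.76.

about 1280 cases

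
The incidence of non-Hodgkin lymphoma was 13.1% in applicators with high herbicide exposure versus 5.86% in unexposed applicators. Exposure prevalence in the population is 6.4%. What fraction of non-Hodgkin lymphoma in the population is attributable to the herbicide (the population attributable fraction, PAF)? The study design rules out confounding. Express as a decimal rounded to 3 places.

p₁ = 0.131, p₀ = 0.0586.
Overall risk P(Y=1) = π·p₁ + (1−π)·p₀ = 0.064×0.131 + 0.936×0.0586 = 0.063234.
Under exogeneity, PAF = [P(Y=1) − p₀] / P(Y=1).
PAF = (0.063234 − 0.0586) / 0.063234 ≈ 0.0733

PAF ≈ 0.073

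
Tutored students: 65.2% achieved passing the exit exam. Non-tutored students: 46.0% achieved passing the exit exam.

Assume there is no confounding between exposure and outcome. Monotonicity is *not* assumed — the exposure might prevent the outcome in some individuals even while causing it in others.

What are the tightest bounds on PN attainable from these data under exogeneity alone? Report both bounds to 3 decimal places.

p₁ = 0.652, p₀ = 0.46.
Under exogeneity alone the bounds on PN are max{0,(p₁−p₀)/p₁} ≤ PN ≤ min{1,(1−p₀)/p₁}.
  lower = (p₁ − p₀)/p₁ = 0.192 / 0.652 ≈ 0.2945
  upper = min{1, (1 − p₀)/p₁} = 0.54 / 0.652 ≈ 0.8282

0.294 ≤ PN ≤ 0.828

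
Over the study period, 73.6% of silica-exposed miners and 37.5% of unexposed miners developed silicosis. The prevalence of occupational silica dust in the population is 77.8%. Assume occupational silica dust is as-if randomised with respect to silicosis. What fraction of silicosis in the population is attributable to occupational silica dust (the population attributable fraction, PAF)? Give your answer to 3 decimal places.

p₁ = 0.736, p₀ = 0.375.
Overall risk P(Y=1) = π·p₁ + (1−π)·p₀ = 0.778×0.736 + 0.222×0.375 = 0.65586.
Under exogeneity, PAF = [P(Y=1) − p₀] / P(Y=1).
PAF = (0.65586 − 0.375) / 0.65586 ≈ 0.4282

PAF ≈ 0.428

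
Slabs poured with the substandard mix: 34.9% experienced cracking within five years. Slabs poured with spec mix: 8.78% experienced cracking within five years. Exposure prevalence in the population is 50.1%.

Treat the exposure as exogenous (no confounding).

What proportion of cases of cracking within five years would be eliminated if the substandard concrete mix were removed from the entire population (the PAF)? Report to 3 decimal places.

PAF ≈ 0.598

p₁ = 0.349, p₀ = 0.0878.
Overall risk P(Y=1) = π·p₁ + (1−π)·p₀ = 0.501×0.349 + 0.499×0.0878 = 0.21866.
Under exogeneity, PAF = [P(Y=1) − p₀] / P(Y=1).
PAF = (0.21866 − 0.0878) / 0.21866 ≈ 0.5985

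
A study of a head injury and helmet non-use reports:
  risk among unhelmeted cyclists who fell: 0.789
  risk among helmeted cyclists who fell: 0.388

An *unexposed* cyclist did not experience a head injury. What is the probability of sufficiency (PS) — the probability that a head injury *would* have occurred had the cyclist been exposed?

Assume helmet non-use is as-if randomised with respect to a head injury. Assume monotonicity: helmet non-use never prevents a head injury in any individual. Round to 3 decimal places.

Let p₁ = 0.789, p₀ = 0.388.
Under exogeneity and monotonicity, PS = (p₁ − p₀) / (1 − p₀).
PS = (0.789 − 0.388) / (1 − 0.388) = 0.401 / 0.612 ≈ 0.6552

PS ≈ 0.655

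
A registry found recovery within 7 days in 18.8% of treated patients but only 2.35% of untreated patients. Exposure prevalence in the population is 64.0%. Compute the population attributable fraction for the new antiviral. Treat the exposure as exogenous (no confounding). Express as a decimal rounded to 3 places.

p₁ = 0.188, p₀ = 0.0235.
Overall risk P(Y=1) = π·p₁ + (1−π)·p₀ = 0.64×0.188 + 0.36×0.0235 = 0.12878.
Under exogeneity, PAF = [P(Y=1) − p₀] / P(Y=1).
PAF = (0.12878 − 0.0235) / 0.12878 ≈ 0.8175

PAF ≈ 0.818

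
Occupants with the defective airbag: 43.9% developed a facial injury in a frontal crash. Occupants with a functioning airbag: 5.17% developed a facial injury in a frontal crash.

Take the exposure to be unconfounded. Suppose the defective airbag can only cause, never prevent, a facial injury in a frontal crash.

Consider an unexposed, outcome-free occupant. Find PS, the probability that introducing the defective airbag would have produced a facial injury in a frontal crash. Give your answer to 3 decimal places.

p₁ = 0.439, p₀ = 0.0517.
Under exogeneity and monotonicity, PS = (p₁ − p₀) / (1 − p₀).
PS = (0.439 − 0.0517) / (1 − 0.0517) = 0.3873 / 0.9483 ≈ 0.4084

PS ≈ 0.408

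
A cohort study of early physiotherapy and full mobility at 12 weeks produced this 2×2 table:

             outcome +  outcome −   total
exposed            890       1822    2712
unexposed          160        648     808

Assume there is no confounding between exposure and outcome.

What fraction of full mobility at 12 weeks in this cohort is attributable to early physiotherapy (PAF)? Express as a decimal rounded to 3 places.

PAF ≈ 0.336

p₁ = P(outcome | exposed) = 890/2712 = 0.32817
p₀ = P(outcome | unexposed) = 160/808 = 0.19802
Exposure prevalence π = 2712/3520 = 0.77045; overall risk P(Y=1) = 0.2983.
Under exogeneity, PAF = [P(Y=1) − p₀]/P(Y=1).
PAF = (0.2983 − 0.19802) / 0.2983 ≈ 0.3362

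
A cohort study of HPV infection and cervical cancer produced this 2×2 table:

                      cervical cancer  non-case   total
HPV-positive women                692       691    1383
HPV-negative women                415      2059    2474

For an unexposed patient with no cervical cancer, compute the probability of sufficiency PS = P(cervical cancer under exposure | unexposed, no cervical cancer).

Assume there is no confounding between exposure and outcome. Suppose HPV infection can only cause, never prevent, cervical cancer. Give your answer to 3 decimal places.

PS ≈ 0.400

p₁ = P(outcome | exposed) = 692/1383 = 0.50036
p₀ = P(outcome | unexposed) = 415/2474 = 0.16774
Under exogeneity and monotonicity, PS = (p₁ − p₀)/(1 − p₀).
PS = (0.50036 − 0.16774) / 0.83226 ≈ 0.3997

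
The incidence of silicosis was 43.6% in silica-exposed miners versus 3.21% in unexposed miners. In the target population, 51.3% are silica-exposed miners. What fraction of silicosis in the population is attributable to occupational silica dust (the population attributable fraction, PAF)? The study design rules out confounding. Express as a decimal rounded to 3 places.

p₁ = 0.436, p₀ = 0.0321.
Overall risk P(Y=1) = π·p₁ + (1−π)·p₀ = 0.513×0.436 + 0.487×0.0321 = 0.2393.
Under exogeneity, PAF = [P(Y=1) − p₀] / P(Y=1).
PAF = (0.2393 − 0.0321) / 0.2393 ≈ 0.8659

PAF ≈ 0.866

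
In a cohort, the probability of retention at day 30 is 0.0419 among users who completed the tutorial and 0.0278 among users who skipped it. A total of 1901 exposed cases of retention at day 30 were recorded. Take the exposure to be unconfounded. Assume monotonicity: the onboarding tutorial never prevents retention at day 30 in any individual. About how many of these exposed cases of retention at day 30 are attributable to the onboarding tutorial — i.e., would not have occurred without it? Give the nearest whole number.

Let p₁ = 0.0419, p₀ = 0.0278.
PN = (p₁ − p₀)/p₁ = (0.0419 − 0.0278) / 0.0419 ≈ 0.33652.
Attributable cases ≈ PN × (exposed cases) = 0.33652 × 1901 ≈ 639.72.

about 640 cases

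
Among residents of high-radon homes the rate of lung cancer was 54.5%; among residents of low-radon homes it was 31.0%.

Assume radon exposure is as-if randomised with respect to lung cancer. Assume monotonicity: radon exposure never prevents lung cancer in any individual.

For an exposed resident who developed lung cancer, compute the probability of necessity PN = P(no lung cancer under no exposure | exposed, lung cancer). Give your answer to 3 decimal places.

p₁ = 0.545, p₀ = 0.31.
Under exogeneity and monotonicity, PN = (p₁ − p₀) / p₁.
PN = (0.545 − 0.31) / 0.545 = 0.235 / 0.545 ≈ 0.4312

PN ≈ 0.431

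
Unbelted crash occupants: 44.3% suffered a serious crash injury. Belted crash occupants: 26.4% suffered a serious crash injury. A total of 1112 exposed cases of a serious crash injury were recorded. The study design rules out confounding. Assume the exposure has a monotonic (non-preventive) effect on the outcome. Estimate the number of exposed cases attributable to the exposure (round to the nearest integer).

about 449 cases

p₁ = 0.443, p₀ = 0.264.
PN = (p₁ − p₀)/p₁ = (0.443 − 0.264) / 0.443 ≈ 0.40406.
Attributable cases ≈ PN × (exposed cases) = 0.40406 × 1112 ≈ 449.32.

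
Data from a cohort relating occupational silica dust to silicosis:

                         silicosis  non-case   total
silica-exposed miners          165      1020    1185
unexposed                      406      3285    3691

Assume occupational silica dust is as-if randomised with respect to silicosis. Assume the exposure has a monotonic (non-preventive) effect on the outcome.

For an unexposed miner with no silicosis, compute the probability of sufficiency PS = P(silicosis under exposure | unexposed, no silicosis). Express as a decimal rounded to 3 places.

PS ≈ 0.033

p₁ = P(outcome | exposed) = 165/1185 = 0.13924
p₀ = P(outcome | unexposed) = 406/3691 = 0.11
Under exogeneity and monotonicity, PS = (p₁ − p₀) / (1 − p₀).
PS = (0.13924 − 0.11) / (1 − 0.11) = 0.029243 / 0.89 ≈ 0.0329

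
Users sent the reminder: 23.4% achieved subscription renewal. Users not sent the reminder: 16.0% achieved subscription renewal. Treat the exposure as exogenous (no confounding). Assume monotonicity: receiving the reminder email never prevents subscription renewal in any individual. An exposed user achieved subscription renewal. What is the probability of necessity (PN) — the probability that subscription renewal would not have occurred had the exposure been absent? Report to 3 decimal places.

PN ≈ 0.316

p₁ = 0.234, p₀ = 0.16.
Under exogeneity and monotonicity, PN = (p₁ − p₀) / p₁.
PN = (0.234 − 0.16) / 0.234 = 0.074 / 0.234 ≈ 0.3162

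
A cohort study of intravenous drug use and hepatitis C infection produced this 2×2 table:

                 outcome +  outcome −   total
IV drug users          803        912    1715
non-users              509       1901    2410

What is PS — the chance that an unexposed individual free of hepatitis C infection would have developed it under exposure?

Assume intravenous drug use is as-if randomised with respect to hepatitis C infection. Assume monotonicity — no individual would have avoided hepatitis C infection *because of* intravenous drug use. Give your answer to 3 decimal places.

PS ≈ 0.326

p₁ = P(outcome | exposed) = 803/1715 = 0.46822
p₀ = P(outcome | unexposed) = 509/2410 = 0.2112
Under exogeneity and monotonicity, PS = (p₁ − p₀) / (1 − p₀).
PS = (0.46822 − 0.2112) / (1 − 0.2112) = 0.25702 / 0.7888 ≈ 0.3258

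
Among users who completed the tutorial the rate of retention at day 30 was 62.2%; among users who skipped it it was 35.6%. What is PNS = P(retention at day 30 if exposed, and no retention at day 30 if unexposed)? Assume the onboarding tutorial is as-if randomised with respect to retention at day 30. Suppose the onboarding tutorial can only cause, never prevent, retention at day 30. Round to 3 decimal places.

PNS ≈ 0.266

p₁ = 0.622, p₀ = 0.356.
Under exogeneity and monotonicity, PNS = p₁ − p₀.
PNS = 0.622 − 0.356 = 0.266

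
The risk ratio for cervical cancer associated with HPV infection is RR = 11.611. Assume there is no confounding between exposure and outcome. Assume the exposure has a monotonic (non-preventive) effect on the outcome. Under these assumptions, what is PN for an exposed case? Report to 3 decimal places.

Under exogeneity and monotonicity, PN = (RR − 1) / RR = 1 − 1/RR.
PN = (11.611 − 1) / 11.611 = 10.61 / 11.611 ≈ 0.9139

PN ≈ 0.914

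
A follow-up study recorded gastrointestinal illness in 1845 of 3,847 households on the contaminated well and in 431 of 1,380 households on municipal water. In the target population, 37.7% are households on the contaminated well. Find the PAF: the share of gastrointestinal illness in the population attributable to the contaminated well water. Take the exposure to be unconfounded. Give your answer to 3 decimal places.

p₁ = P(outcome | exposed) = 1845/3847 = 0.47959
p₀ = P(outcome | unexposed) = 431/1380 = 0.31232
Overall risk P(Y=1) = π·p₁ + (1−π)·p₀ = 0.377×0.47959 + 0.623×0.31232 = 0.37538.
Under exogeneity, PAF = [P(Y=1) − p₀] / P(Y=1).
PAF = (0.37538 − 0.31232) / 0.37538 ≈ 0.1680

PAF ≈ 0.168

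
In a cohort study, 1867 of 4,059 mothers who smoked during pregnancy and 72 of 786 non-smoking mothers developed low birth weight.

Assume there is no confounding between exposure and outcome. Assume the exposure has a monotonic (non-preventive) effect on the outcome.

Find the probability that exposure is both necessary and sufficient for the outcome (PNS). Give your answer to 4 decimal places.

PNS ≈ 0.3684

p₁ = P(outcome | exposed) = 1867/4059 = 0.45997
p₀ = P(outcome | unexposed) = 72/786 = 0.091603
Under exogeneity and monotonicity, PNS = p₁ − p₀.
PNS = 0.45997 − 0.091603 = 0.36836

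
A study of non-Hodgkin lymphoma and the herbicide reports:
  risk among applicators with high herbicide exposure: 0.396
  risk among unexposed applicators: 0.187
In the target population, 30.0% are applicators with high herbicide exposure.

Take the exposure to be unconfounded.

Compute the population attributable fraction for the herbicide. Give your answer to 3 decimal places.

PAF ≈ 0.251

Let p₁ = 0.396, p₀ = 0.187.
Overall risk P(Y=1) = π·p₁ + (1−π)·p₀ = 0.3×0.396 + 0.7×0.187 = 0.2497.
Under exogeneity, PAF = [P(Y=1) − p₀] / P(Y=1).
PAF = (0.2497 − 0.187) / 0.2497 ≈ 0.2511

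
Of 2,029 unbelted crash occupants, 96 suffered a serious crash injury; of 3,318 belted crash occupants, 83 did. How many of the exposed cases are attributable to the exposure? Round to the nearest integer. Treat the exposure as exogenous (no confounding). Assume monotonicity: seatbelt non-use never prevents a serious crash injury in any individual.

about 45 cases

p₁ = P(outcome | exposed) = 96/2029 = 0.047314
p₀ = P(outcome | unexposed) = 83/3318 = 0.025015
PN = (p₁ − p₀)/p₁ = (0.047314 − 0.025015) / 0.047314 ≈ 0.47130.
Attributable cases ≈ PN × (exposed cases) = 0.47130 × 96 ≈ 45.24.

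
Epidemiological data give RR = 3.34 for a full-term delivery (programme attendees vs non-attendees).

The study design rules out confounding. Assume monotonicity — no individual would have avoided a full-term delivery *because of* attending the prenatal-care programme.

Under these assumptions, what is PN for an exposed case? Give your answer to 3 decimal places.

Under exogeneity and monotonicity, PN = (RR − 1) / RR = 1 − 1/RR.
PN = (3.34 − 1) / 3.34 = 2.34 / 3.34 ≈ 0.7006

PN ≈ 0.701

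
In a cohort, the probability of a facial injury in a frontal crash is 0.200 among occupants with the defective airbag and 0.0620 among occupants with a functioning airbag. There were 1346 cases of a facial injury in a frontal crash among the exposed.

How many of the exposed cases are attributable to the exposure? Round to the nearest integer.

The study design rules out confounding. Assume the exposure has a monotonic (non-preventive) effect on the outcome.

about 929 cases

Let p₁ = 0.2, p₀ = 0.062.
PN = (p₁ − p₀)/p₁ = (0.2 − 0.062) / 0.2 ≈ 0.69000.
Attributable cases ≈ PN × (exposed cases) = 0.69000 × 1346 ≈ 928.74.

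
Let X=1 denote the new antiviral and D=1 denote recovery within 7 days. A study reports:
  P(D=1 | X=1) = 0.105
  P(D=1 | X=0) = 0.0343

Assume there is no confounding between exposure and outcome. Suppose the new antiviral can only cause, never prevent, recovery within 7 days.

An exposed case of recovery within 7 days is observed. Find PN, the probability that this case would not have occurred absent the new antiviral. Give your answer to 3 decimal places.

PN ≈ 0.673

Let p₁ = 0.105, p₀ = 0.0343.
Under exogeneity and monotonicity, PN = (p₁ − p₀) / p₁.
PN = (0.105 − 0.0343) / 0.105 = 0.0707 / 0.105 ≈ 0.6733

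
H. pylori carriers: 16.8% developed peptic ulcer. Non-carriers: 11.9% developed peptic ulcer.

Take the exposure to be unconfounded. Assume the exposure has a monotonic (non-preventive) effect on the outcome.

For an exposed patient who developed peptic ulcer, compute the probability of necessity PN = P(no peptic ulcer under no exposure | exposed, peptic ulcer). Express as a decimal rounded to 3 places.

p₁ = 0.168, p₀ = 0.119.
Under exogeneity and monotonicity, PN = (p₁ − p₀) / p₁.
PN = (0.168 − 0.119) / 0.168 = 0.049 / 0.168 ≈ 0.2917

PN ≈ 0.292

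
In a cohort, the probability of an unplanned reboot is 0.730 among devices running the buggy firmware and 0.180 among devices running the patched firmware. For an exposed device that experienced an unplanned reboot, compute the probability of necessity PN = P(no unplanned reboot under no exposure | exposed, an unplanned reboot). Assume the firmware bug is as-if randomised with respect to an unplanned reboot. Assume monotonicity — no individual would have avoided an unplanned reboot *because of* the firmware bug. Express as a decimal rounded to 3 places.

PN ≈ 0.753

Let p₁ = 0.73, p₀ = 0.18.
Under exogeneity and monotonicity, PN = (p₁ − p₀) / p₁.
PN = (0.73 − 0.18) / 0.73 = 0.55 / 0.73 ≈ 0.7534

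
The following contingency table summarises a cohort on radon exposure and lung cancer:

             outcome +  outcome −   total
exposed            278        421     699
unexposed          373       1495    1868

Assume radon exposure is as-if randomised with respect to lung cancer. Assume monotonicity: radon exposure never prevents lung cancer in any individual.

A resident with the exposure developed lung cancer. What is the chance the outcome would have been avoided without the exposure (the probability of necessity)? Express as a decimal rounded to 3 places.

PN ≈ 0.498

p₁ = P(outcome | exposed) = 278/699 = 0.39771
p₀ = P(outcome | unexposed) = 373/1868 = 0.19968
Under exogeneity and monotonicity, PN = (p₁ − p₀) / p₁.
PN = (0.39771 − 0.19968) / 0.39771 = 0.19803 / 0.39771 ≈ 0.4979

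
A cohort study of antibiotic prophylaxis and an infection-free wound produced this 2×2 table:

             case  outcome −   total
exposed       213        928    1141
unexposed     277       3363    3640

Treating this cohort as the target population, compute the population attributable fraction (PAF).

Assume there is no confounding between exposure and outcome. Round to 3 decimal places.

PAF ≈ 0.257

p₁ = P(outcome | exposed) = 213/1141 = 0.18668
p₀ = P(outcome | unexposed) = 277/3640 = 0.076099
Exposure prevalence π = 1141/4781 = 0.23865; overall risk P(Y=1) = 0.10249.
Under exogeneity, PAF = [P(Y=1) − p₀]/P(Y=1).
PAF = (0.10249 − 0.076099) / 0.10249 ≈ 0.2575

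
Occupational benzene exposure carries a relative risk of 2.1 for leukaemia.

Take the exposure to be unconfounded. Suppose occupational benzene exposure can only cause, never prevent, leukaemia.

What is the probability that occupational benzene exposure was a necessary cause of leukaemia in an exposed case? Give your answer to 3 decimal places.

Under exogeneity and monotonicity, PN = (RR − 1) / RR = 1 − 1/RR.
PN = (2.1 − 1) / 2.1 = 1.1 / 2.1 ≈ 0.5238

PN ≈ 0.524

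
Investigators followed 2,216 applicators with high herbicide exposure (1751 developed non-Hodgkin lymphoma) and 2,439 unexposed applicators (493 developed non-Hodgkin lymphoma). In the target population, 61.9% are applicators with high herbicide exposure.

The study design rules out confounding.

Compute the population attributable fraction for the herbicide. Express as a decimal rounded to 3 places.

p₁ = P(outcome | exposed) = 1751/2216 = 0.79016
p₀ = P(outcome | unexposed) = 493/2439 = 0.20213
Overall risk P(Y=1) = π·p₁ + (1−π)·p₀ = 0.619×0.79016 + 0.381×0.20213 = 0.56612.
Under exogeneity, PAF = [P(Y=1) − p₀] / P(Y=1).
PAF = (0.56612 − 0.20213) / 0.56612 ≈ 0.6430

PAF ≈ 0.643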